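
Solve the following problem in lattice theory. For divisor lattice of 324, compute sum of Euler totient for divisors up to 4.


Divisors of 324 up to 4: [1, 2, 3, 4]
phi values: [1, 1, 2, 2]
Sum = 6


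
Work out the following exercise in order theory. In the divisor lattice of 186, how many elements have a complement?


An element a is complemented if some b has a meet b = bottom, a join b = top.
a is complemented iff gcd(a, n/a)=1, i.e. a is a unitary divisor of 186.
Complemented elements: 1, 2, 3, 6, 31, 62, ... (2 more)
Count: 8


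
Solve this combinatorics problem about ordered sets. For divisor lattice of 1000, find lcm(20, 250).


In a divisor lattice, join = lcm (least common multiple).
Compute lcm iteratively: start with first element, then lcm(current, next).
Elements: [20, 250]
lcm(20,250) = 500
Final lcm = 500


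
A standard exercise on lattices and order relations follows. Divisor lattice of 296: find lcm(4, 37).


In a divisor lattice, join = lcm (least common multiple).
gcd(4,37) = 1
lcm(4,37) = 4*37/gcd = 148/1 = 148


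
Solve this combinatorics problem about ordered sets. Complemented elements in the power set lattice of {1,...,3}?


An element a is complemented if some b has a meet b = bottom, a join b = top.
every subset A has complement S\A, so all elements are complemented.
Complemented elements: {}, {1}, {2}, {3}, {1,2}, {1,3}, ... (2 more)
Count: 8


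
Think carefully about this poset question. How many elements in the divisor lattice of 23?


Divisors of 23: [1, 23]
Count: 2


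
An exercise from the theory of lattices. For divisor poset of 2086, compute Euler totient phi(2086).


phi(n) = n * prod_{p|n} (1 - 1/p).
Prime divisors of 2086: [2, 7, 149]
phi(2086) = 2086 * (1 - 1/2) * (1 - 1/7) * (1 - 1/149)
phi(2086) = 888


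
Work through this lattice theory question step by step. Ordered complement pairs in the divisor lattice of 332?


Complement pair (a,b): a meet b = bottom, a join b = top.
Here: gcd(a,b)=1 and lcm(a,b)=332, i.e. a*b=332 with a,b coprime.
Pairs found: (1,332), (4,83), (83,4), (332,1)
Total ordered pairs: 4


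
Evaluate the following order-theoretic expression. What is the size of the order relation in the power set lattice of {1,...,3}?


The order relation is {(a,b) : a <= b}, reflexive so it includes (a,a).
Examples: ({},{}), ({},{1,2}), ({},{1,2,3}), ({},{1,3}), ({},{1}), ...
Total ordered pairs: 27


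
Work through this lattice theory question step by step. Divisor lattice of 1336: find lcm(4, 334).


In a divisor lattice, join = lcm (least common multiple).
gcd(4,334) = 2
lcm(4,334) = 4*334/gcd = 1336/2 = 668


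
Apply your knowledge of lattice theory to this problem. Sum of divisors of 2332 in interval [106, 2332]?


Interval [106,2332] in divisors of 2332: [106, 212, 1166, 2332]
Sum = 3816


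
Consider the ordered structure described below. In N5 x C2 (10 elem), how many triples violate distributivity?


Distributive law: a ^ (b v c) = (a ^ b) v (a ^ c).
Check all 10^3 = 1000 ordered triples (a,b,c).
  e.g. a=(b,0), b=(a,0), c=(c,0): lhs=(b,0) != rhs=(a,0)
  e.g. a=(b,0), b=(a,0), c=(c,1): lhs=(b,0) != rhs=(a,0)
Total violating triples: 16


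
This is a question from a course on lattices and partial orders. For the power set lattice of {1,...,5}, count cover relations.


A cover relation a -< b holds when a < b with no c strictly between.
Cover relations:
  {} -< {1}
  {} -< {2}
  {} -< {3}
  {} -< {4}
  {} -< {5}
  {1} -< {1,2}
  {1} -< {1,3}
  {1} -< {1,4}
  ...72 more
Total: 80


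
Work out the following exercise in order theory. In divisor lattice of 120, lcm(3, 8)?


Join=lcm.
gcd(3,8)=1
lcm=24


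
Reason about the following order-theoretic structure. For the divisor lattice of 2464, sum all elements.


sigma(n) = sum of divisors.
Divisors of 2464: [1, 2, 4, 7, 8, 11, 14, 16, 22, 28, 32, 44, 56, 77, 88, 112, 154, 176, 224, 308, 352, 616, 1232, 2464]
Sum = 6048


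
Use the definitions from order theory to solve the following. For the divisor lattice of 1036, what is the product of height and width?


Height = length of longest chain minus 1; width = size of largest antichain.
A maximum chain: 1 | 37 | 259 | 518 | 1036  (height 4).
A maximum antichain: {4, 14, 74, 259}  (width 4).
Product = 4 * 4 = 16


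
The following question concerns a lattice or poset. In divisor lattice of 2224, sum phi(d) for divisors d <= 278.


Divisors of 2224 up to 278: [1, 2, 4, 8, 16, 139, 278]
phi values: [1, 1, 2, 4, 8, 138, 138]
Sum = 292


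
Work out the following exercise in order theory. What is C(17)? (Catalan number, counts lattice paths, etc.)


C(n) = C(2n, n) / (n+1).
C(34, 17) = 2333606220
C(17) = 2333606220 / 18 = 129644790


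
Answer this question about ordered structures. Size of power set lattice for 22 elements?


Power set = 2^n.
2^22 = 4194304


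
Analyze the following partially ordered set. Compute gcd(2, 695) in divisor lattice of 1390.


In a divisor lattice, meet = gcd (greatest common divisor).
By Euclidean algorithm or factoring: gcd(2,695) = 1


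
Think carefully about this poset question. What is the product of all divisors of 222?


Divisors of 222: [1, 2, 3, 6, 37, 74, 111, 222]
Product = n^(d(n)/2) = 222^(8/2)
Product = 2428912656


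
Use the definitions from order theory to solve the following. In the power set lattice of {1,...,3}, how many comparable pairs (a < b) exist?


A comparable pair {a,b} has a < b or b < a in the order.
Count unordered pairs where one element is strictly below the other.
Examples: {{},{1}}, {{},{2}}, {{},{3}}, {{},{1,2}}, ...
Total comparable pairs: 19


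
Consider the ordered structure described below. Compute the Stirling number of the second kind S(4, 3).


S(n,k) = k*S(n-1,k) + S(n-1,k-1).
S(3,3) = 1, S(3,2) = 3
S(4,3) = 3*1 + 3 = 3 + 3
S(4,3) = 6


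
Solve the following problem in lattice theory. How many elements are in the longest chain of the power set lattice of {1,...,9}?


A chain is a totally ordered subset; we count the number of elements in a maximum chain.
Compute, for each element x, the size of the longest chain ending at x:
  {}: 1
  {1}: 2
  {2}: 2
  {3}: 2
  {4}: 2
  {5}: 2
  ...
A maximum chain: {} < {1} < {1,2} < {1,2,3} < {1,2,3,4} < {1,2,3,4,5} < {1,2,3,4,5,6} < {1,2,3,4,5,6,7} < {1,2,3,4,5,6,7,8} < {1,2,3,4,5,6,7,8,9}
Number of elements in the longest chain: 10


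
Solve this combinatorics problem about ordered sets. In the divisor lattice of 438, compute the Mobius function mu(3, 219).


In a divisor lattice, mu(a,b) = mu(b/a) where mu is the classical Mobius function.
b/a = 219/3 = 73
Prime factorization of 73: primes [73]
73 is squarefree with 1 prime factor(s), so mu(73) = (-1)^1 = -1


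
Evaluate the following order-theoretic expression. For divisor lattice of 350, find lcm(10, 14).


In a divisor lattice, join = lcm (least common multiple).
Compute lcm iteratively: start with first element, then lcm(current, next).
Elements: [10, 14]
lcm(10,14) = 70
Final lcm = 70


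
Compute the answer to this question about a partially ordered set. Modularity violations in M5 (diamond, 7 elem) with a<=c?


Modular law: if a <= c then a v (b ^ c) = (a v b) ^ c.
Check all triples (a,b,c) with a <= c among 7 elements.
This lattice is modular (diamonds M_m and their chain-products are modular).
Total violating triples: 0


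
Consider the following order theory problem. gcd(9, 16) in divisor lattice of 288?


Meet=gcd.
gcd(9,16)=1


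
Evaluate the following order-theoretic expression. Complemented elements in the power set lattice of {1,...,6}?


An element a is complemented if some b has a meet b = bottom, a join b = top.
every subset A has complement S\A, so all elements are complemented.
Complemented elements: {}, {1}, {2}, {3}, {4}, {5}, ... (58 more)
Count: 64


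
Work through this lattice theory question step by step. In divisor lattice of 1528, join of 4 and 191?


In a divisor lattice, join = lcm (least common multiple).
gcd(4,191) = 1
lcm(4,191) = 4*191/gcd = 764/1 = 764


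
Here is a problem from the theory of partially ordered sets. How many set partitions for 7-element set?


B(n) = number of set partitions of an n-element set.
B(n) satisfies the recurrence: B(n+1) = sum_k C(n,k)*B(k).
B(7) = 877


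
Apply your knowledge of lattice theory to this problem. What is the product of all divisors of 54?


Divisors of 54: [1, 2, 3, 6, 9, 18, 27, 54]
Product = n^(d(n)/2) = 54^(8/2)
Product = 8503056


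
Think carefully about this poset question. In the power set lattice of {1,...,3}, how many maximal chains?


A maximal chain goes from the minimum element to a maximal element via cover relations.
Counting all min-to-max paths in the cover graph.
Total maximal chains: 6


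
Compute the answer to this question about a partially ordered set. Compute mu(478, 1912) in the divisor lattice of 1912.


In a divisor lattice, mu(a,b) = mu(b/a) where mu is the classical Mobius function.
b/a = 1912/478 = 4
Prime factorization of 4: primes [2]
4 is not squarefree, so mu(4) = 0


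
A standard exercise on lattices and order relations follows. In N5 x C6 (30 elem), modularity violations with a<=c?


Modular law: if a <= c then a v (b ^ c) = (a v b) ^ c.
Check all triples (a,b,c) with a <= c among 30 elements.
  e.g. a=(a,0), b=(c,0), c=(b,0): lhs=(a,0) != rhs=(b,0)
  e.g. a=(a,0), b=(c,1), c=(b,0): lhs=(a,0) != rhs=(b,0)
Total violating triples: 126


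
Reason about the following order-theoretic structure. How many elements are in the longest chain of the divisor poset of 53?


A chain is a totally ordered subset; we count the number of elements in a maximum chain.
Compute, for each element x, the size of the longest chain ending at x:
  1: 1
  53: 2
A maximum chain: 1 < 53
Number of elements in the longest chain: 2


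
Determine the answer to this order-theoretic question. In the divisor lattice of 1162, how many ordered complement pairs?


Complement pair (a,b): a meet b = bottom, a join b = top.
Here: gcd(a,b)=1 and lcm(a,b)=1162, i.e. a*b=1162 with a,b coprime.
Pairs found: (1,1162), (2,581), (7,166), (14,83), ... (4 more)
Total ordered pairs: 8


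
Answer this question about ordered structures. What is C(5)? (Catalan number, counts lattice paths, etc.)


C(n) = C(2n, n) / (n+1).
C(10, 5) = 252
C(5) = 252 / 6 = 42


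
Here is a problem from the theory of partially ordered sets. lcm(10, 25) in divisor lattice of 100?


Join=lcm.
gcd(10,25)=5
lcm=50


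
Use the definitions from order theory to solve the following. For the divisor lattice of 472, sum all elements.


sigma(n) = sum of divisors.
Divisors of 472: [1, 2, 4, 8, 59, 118, 236, 472]
Sum = 900


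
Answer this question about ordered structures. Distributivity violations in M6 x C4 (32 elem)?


Distributive law: a ^ (b v c) = (a ^ b) v (a ^ c).
Check all 32^3 = 32768 ordered triples (a,b,c).
  e.g. a=(a1,0), b=(a2,0), c=(a3,0): lhs=(a1,0) != rhs=(0,0)
  e.g. a=(a1,0), b=(a2,0), c=(a3,1): lhs=(a1,0) != rhs=(0,0)
Total violating triples: 7680


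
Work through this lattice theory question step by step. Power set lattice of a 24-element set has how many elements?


Power set = 2^n.
2^24 = 16777216


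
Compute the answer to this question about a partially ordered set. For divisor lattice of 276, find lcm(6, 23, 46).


In a divisor lattice, join = lcm (least common multiple).
Compute lcm iteratively: start with first element, then lcm(current, next).
Elements: [6, 23, 46]
lcm(6,23) = 138
lcm(138,46) = 138
Final lcm = 138


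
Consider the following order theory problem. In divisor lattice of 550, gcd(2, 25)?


Meet=gcd.
gcd(2,25)=1


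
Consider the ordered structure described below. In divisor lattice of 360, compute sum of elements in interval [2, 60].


Interval [2,60] in divisors of 360: [2, 4, 6, 10, 12, 20, 30, 60]
Sum = 144


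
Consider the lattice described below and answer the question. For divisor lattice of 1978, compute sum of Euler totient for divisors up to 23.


Divisors of 1978 up to 23: [1, 2, 23]
phi values: [1, 1, 22]
Sum = 24


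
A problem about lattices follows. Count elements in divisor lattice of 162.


Divisors of 162: [1, 2, 3, 6, 9, 18, 27, 54, 81, 162]
Count: 10


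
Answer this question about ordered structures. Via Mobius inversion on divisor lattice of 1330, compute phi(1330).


phi(n) = n * prod_{p|n} (1 - 1/p).
Prime divisors of 1330: [2, 5, 7, 19]
phi(1330) = 1330 * (1 - 1/2) * (1 - 1/5) * (1 - 1/7) * (1 - 1/19)
phi(1330) = 432


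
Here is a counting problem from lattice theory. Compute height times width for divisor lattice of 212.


Height = length of longest chain minus 1; width = size of largest antichain.
A maximum chain: 1 | 53 | 106 | 212  (height 3).
A maximum antichain: {2, 53}  (width 2).
Product = 3 * 2 = 6


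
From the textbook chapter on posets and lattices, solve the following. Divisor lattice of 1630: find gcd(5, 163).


In a divisor lattice, meet = gcd (greatest common divisor).
By Euclidean algorithm or factoring: gcd(5,163) = 1


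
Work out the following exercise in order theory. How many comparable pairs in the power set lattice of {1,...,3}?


A comparable pair {a,b} has a < b or b < a in the order.
Count unordered pairs where one element is strictly below the other.
Examples: {{},{1}}, {{},{2}}, {{},{3}}, {{},{1,2}}, ...
Total comparable pairs: 19


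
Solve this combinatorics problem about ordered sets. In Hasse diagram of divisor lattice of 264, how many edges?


A cover relation a -< b holds when a < b with no c strictly between.
Cover relations:
  1 -< 2
  1 -< 3
  1 -< 11
  2 -< 4
  2 -< 6
  2 -< 22
  3 -< 6
  3 -< 33
  ...20 more
Total: 28


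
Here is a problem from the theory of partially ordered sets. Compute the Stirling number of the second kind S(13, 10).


S(n,k) = k*S(n-1,k) + S(n-1,k-1).
S(12,10) = 1705, S(12,9) = 22275
S(13,10) = 10*1705 + 22275 = 17050 + 22275
S(13,10) = 39325


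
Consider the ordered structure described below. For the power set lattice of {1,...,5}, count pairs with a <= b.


The order relation is {(a,b) : a <= b}, reflexive so it includes (a,a).
Examples: ({},{}), ({},{1,2}), ({},{1,2,3}), ({},{1,2,3,4}), ({},{1,2,3,4,5}), ...
Total ordered pairs: 243


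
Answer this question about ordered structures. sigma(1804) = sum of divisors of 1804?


sigma(n) = sum of divisors.
Divisors of 1804: [1, 2, 4, 11, 22, 41, 44, 82, 164, 451, 902, 1804]
Sum = 3528


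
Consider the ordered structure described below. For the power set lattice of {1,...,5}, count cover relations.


A cover relation a -< b holds when a < b with no c strictly between.
Cover relations:
  {} -< {1}
  {} -< {2}
  {} -< {3}
  {} -< {4}
  {} -< {5}
  {1} -< {1,2}
  {1} -< {1,3}
  {1} -< {1,4}
  ...72 more
Total: 80


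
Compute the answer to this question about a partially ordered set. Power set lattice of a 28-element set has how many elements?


Power set = 2^n.
2^28 = 268435456


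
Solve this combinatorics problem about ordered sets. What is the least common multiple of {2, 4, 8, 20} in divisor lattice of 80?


In a divisor lattice, join = lcm (least common multiple).
Compute lcm iteratively: start with first element, then lcm(current, next).
Elements: [2, 4, 8, 20]
lcm(2,4) = 4
lcm(4,8) = 8
lcm(8,20) = 40
Final lcm = 40


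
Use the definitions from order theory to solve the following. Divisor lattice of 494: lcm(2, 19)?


Join=lcm.
gcd(2,19)=1
lcm=38


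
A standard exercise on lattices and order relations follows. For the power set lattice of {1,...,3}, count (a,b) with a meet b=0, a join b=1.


Complement pair (a,b): a meet b = bottom, a join b = top.
Here: A intersect B = {} and A union B = {1,...,3}.
Pairs found: ({},{1,2,3}), ({1},{2,3}), ({2},{1,3}), ({3},{1,2}), ... (4 more)
Total ordered pairs: 8


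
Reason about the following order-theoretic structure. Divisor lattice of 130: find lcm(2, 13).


In a divisor lattice, join = lcm (least common multiple).
gcd(2,13) = 1
lcm(2,13) = 2*13/gcd = 26/1 = 26


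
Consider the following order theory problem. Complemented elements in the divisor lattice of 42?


An element a is complemented if some b has a meet b = bottom, a join b = top.
a is complemented iff gcd(a, n/a)=1, i.e. a is a unitary divisor of 42.
Complemented elements: 1, 2, 3, 6, 7, 14, ... (2 more)
Count: 8


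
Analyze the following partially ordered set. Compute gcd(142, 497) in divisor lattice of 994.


In a divisor lattice, meet = gcd (greatest common divisor).
By Euclidean algorithm or factoring: gcd(142,497) = 71


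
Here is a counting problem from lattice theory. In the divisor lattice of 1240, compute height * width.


Height = length of longest chain minus 1; width = size of largest antichain.
A maximum chain: 1 | 31 | 155 | 310 | 620 | 1240  (height 5).
A maximum antichain: {4, 10, 62, 155}  (width 4).
Product = 5 * 4 = 20


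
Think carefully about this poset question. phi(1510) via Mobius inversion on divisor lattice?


phi(n) = n * prod_{p|n} (1 - 1/p).
Prime divisors of 1510: [2, 5, 151]
phi(1510) = 1510 * (1 - 1/2) * (1 - 1/5) * (1 - 1/151)
phi(1510) = 600


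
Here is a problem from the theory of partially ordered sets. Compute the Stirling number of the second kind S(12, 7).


S(n,k) = k*S(n-1,k) + S(n-1,k-1).
S(11,7) = 63987, S(11,6) = 179487
S(12,7) = 7*63987 + 179487 = 447909 + 179487
S(12,7) = 627396


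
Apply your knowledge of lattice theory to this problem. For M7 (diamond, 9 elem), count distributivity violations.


Distributive law: a ^ (b v c) = (a ^ b) v (a ^ c).
Check all 9^3 = 729 ordered triples (a,b,c).
  e.g. a=a1, b=a2, c=a3: lhs=a1 != rhs=0
  e.g. a=a1, b=a2, c=a4: lhs=a1 != rhs=0
Total violating triples: 210


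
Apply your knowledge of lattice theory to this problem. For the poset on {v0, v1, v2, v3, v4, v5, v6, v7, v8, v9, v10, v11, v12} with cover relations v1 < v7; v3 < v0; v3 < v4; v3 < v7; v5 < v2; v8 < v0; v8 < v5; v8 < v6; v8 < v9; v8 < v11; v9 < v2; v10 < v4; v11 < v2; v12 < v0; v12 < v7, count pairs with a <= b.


The order relation is {(a,b) : a <= b}, reflexive so it includes (a,a).
Examples: (v0,v0), (v1,v1), (v1,v7), (v10,v10), (v10,v4), ...
Total ordered pairs: 29


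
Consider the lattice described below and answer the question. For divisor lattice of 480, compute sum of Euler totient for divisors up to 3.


Divisors of 480 up to 3: [1, 2, 3]
phi values: [1, 1, 2]
Sum = 4


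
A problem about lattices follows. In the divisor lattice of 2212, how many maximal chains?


A maximal chain goes from the minimum element to a maximal element via cover relations.
Counting all min-to-max paths in the cover graph.
Total maximal chains: 12


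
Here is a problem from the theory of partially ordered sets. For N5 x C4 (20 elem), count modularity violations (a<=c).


Modular law: if a <= c then a v (b ^ c) = (a v b) ^ c.
Check all triples (a,b,c) with a <= c among 20 elements.
  e.g. a=(a,0), b=(c,0), c=(b,0): lhs=(a,0) != rhs=(b,0)
  e.g. a=(a,0), b=(c,1), c=(b,0): lhs=(a,0) != rhs=(b,0)
Total violating triples: 40


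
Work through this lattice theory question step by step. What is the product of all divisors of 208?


Divisors of 208: [1, 2, 4, 8, 13, 16, 26, 52, 104, 208]
Product = n^(d(n)/2) = 208^(10/2)
Product = 389328928768


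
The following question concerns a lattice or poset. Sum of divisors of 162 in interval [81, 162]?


Interval [81,162] in divisors of 162: [81, 162]
Sum = 243


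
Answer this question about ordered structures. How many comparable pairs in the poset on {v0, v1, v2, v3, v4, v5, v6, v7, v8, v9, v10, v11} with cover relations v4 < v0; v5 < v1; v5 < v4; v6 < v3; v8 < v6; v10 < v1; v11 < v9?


A comparable pair {a,b} has a < b or b < a in the order.
Count unordered pairs where one element is strictly below the other.
Examples: {v0,v4}, {v0,v5}, {v1,v5}, {v1,v10}, ...
Total comparable pairs: 9


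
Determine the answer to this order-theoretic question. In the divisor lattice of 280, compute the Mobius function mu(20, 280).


In a divisor lattice, mu(a,b) = mu(b/a) where mu is the classical Mobius function.
b/a = 280/20 = 14
Prime factorization of 14: primes [2, 7]
14 is squarefree with 2 prime factor(s), so mu(14) = (-1)^2 = 1


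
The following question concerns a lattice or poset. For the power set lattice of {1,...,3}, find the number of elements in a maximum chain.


A chain is a totally ordered subset; we count the number of elements in a maximum chain.
Compute, for each element x, the size of the longest chain ending at x:
  {}: 1
  {1}: 2
  {2}: 2
  {3}: 2
  {1,2}: 3
  {1,3}: 3
  ...
A maximum chain: {} < {1} < {1,2} < {1,2,3}
Number of elements in the longest chain: 4


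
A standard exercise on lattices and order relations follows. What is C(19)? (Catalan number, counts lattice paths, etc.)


C(n) = C(2n, n) / (n+1).
C(38, 19) = 35345263800
C(19) = 35345263800 / 20 = 1767263190


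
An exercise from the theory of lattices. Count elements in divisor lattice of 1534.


Divisors of 1534: [1, 2, 13, 26, 59, 118, 767, 1534]
Count: 8


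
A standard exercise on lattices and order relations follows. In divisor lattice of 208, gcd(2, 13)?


Meet=gcd.
gcd(2,13)=1


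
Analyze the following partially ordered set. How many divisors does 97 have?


Divisors of 97: [1, 97]
Count: 2


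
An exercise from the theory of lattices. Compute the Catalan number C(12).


C(n) = C(2n, n) / (n+1).
C(24, 12) = 2704156
C(12) = 2704156 / 13 = 208012


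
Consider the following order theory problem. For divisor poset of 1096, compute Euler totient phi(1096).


phi(n) = n * prod_{p|n} (1 - 1/p).
Prime divisors of 1096: [2, 137]
phi(1096) = 1096 * (1 - 1/2) * (1 - 1/137)
phi(1096) = 544


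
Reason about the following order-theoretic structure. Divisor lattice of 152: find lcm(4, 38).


In a divisor lattice, join = lcm (least common multiple).
gcd(4,38) = 2
lcm(4,38) = 4*38/gcd = 152/2 = 76


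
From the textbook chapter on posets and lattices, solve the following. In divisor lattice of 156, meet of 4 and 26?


In a divisor lattice, meet = gcd (greatest common divisor).
By Euclidean algorithm or factoring: gcd(4,26) = 2


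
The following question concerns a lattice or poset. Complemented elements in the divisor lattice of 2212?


An element a is complemented if some b has a meet b = bottom, a join b = top.
a is complemented iff gcd(a, n/a)=1, i.e. a is a unitary divisor of 2212.
Complemented elements: 1, 4, 7, 28, 79, 316, ... (2 more)
Count: 8


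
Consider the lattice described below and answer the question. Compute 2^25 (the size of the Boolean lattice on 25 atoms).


Power set = 2^n.
2^25 = 33554432


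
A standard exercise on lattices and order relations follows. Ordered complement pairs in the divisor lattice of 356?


Complement pair (a,b): a meet b = bottom, a join b = top.
Here: gcd(a,b)=1 and lcm(a,b)=356, i.e. a*b=356 with a,b coprime.
Pairs found: (1,356), (4,89), (89,4), (356,1)
Total ordered pairs: 4


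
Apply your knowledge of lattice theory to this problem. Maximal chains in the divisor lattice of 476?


A maximal chain goes from the minimum element to a maximal element via cover relations.
Counting all min-to-max paths in the cover graph.
Total maximal chains: 12


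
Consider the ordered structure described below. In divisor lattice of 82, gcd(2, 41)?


Meet=gcd.
gcd(2,41)=1


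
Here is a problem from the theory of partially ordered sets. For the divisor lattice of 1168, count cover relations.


A cover relation a -< b holds when a < b with no c strictly between.
Cover relations:
  1 -< 2
  1 -< 73
  2 -< 4
  2 -< 146
  4 -< 8
  4 -< 292
  8 -< 16
  8 -< 584
  ...5 more
Total: 13


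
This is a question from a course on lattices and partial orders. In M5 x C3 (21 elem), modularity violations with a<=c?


Modular law: if a <= c then a v (b ^ c) = (a v b) ^ c.
Check all triples (a,b,c) with a <= c among 21 elements.
This lattice is modular (diamonds M_m and their chain-products are modular).
Total violating triples: 0


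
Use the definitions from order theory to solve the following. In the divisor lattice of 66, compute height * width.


Height = length of longest chain minus 1; width = size of largest antichain.
A maximum chain: 1 | 11 | 33 | 66  (height 3).
A maximum antichain: {2, 3, 11}  (width 3).
Product = 3 * 3 = 9


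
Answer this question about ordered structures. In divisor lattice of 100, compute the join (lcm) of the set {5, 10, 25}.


In a divisor lattice, join = lcm (least common multiple).
Compute lcm iteratively: start with first element, then lcm(current, next).
Elements: [5, 10, 25]
lcm(5,10) = 10
lcm(10,25) = 50
Final lcm = 50


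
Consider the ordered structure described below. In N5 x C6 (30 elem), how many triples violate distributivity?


Distributive law: a ^ (b v c) = (a ^ b) v (a ^ c).
Check all 30^3 = 27000 ordered triples (a,b,c).
  e.g. a=(b,0), b=(a,0), c=(c,0): lhs=(b,0) != rhs=(a,0)
  e.g. a=(b,0), b=(a,0), c=(c,1): lhs=(b,0) != rhs=(a,0)
Total violating triples: 432


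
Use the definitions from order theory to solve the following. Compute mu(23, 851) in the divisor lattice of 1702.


In a divisor lattice, mu(a,b) = mu(b/a) where mu is the classical Mobius function.
b/a = 851/23 = 37
Prime factorization of 37: primes [37]
37 is squarefree with 1 prime factor(s), so mu(37) = (-1)^1 = -1


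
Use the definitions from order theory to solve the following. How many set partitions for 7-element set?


B(n) = number of set partitions of an n-element set.
B(n) satisfies the recurrence: B(n+1) = sum_k C(n,k)*B(k).
B(7) = 877


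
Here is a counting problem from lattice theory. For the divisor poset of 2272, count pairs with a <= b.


The order relation is {(a,b) : a <= b}, reflexive so it includes (a,a).
Examples: (1,1), (1,1136), (1,142), (1,16), (1,2), ...
Total ordered pairs: 63


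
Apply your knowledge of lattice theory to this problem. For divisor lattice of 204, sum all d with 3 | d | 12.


Interval [3,12] in divisors of 204: [3, 6, 12]
Sum = 21


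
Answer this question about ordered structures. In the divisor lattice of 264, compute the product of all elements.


Divisors of 264: [1, 2, 3, 4, 6, 8, 11, 12, 22, 24, 33, 44, 66, 88, 132, 264]
Product = n^(d(n)/2) = 264^(16/2)
Product = 23595621172490797056


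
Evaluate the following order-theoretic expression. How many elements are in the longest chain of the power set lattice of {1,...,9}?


A chain is a totally ordered subset; we count the number of elements in a maximum chain.
Compute, for each element x, the size of the longest chain ending at x:
  {}: 1
  {1}: 2
  {2}: 2
  {3}: 2
  {4}: 2
  {5}: 2
  ...
A maximum chain: {} < {1} < {1,2} < {1,2,3} < {1,2,3,4} < {1,2,3,4,5} < {1,2,3,4,5,6} < {1,2,3,4,5,6,7} < {1,2,3,4,5,6,7,8} < {1,2,3,4,5,6,7,8,9}
Number of elements in the longest chain: 10


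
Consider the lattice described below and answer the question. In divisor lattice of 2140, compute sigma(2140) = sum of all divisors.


sigma(n) = sum of divisors.
Divisors of 2140: [1, 2, 4, 5, 10, 20, 107, 214, 428, 535, 1070, 2140]
Sum = 4536


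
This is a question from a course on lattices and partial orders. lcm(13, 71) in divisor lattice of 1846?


Join=lcm.
gcd(13,71)=1
lcm=923


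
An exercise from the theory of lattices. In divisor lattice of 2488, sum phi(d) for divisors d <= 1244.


Divisors of 2488 up to 1244: [1, 2, 4, 8, 311, 622, 1244]
phi values: [1, 1, 2, 4, 310, 310, 620]
Sum = 1248


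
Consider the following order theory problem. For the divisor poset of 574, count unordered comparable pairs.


A comparable pair {a,b} has a < b or b < a in the order.
Count unordered pairs where one element is strictly below the other.
Examples: {1,2}, {1,7}, {1,14}, {1,41}, ...
Total comparable pairs: 19


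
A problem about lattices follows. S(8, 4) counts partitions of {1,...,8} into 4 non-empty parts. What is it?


S(n,k) = k*S(n-1,k) + S(n-1,k-1).
S(7,4) = 350, S(7,3) = 301
S(8,4) = 4*350 + 301 = 1400 + 301
S(8,4) = 1701


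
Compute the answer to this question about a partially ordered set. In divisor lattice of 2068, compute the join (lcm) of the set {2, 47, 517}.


In a divisor lattice, join = lcm (least common multiple).
Compute lcm iteratively: start with first element, then lcm(current, next).
Elements: [2, 47, 517]
lcm(2,47) = 94
lcm(94,517) = 1034
Final lcm = 1034


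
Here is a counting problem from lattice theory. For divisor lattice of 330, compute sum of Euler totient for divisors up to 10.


Divisors of 330 up to 10: [1, 2, 3, 5, 6, 10]
phi values: [1, 1, 2, 4, 2, 4]
Sum = 14


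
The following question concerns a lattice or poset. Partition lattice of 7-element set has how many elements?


B(n) = number of set partitions of an n-element set.
B(n) satisfies the recurrence: B(n+1) = sum_k C(n,k)*B(k).
B(7) = 877


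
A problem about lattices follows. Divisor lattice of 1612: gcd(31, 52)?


Meet=gcd.
gcd(31,52)=1


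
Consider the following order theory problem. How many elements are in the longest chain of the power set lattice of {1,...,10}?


A chain is a totally ordered subset; we count the number of elements in a maximum chain.
Compute, for each element x, the size of the longest chain ending at x:
  {}: 1
  {1}: 2
  {2}: 2
  {3}: 2
  {4}: 2
  {5}: 2
  ...
A maximum chain: {} < {1} < {1,2} < {1,2,3} < {1,2,3,4} < {1,2,3,4,5} < {1,2,3,4,5,6} < {1,2,3,4,5,6,7} < {1,2,3,4,5,6,7,8} < {1,2,3,4,5,6,7,8,9} < {1,2,3,4,5,6,7,8,9,10}
Number of elements in the longest chain: 11


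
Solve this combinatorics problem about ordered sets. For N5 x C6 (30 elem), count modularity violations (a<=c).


Modular law: if a <= c then a v (b ^ c) = (a v b) ^ c.
Check all triples (a,b,c) with a <= c among 30 elements.
  e.g. a=(a,0), b=(c,0), c=(b,0): lhs=(a,0) != rhs=(b,0)
  e.g. a=(a,0), b=(c,1), c=(b,0): lhs=(a,0) != rhs=(b,0)
Total violating triples: 126


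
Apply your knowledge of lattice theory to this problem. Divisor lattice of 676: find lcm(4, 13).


In a divisor lattice, join = lcm (least common multiple).
gcd(4,13) = 1
lcm(4,13) = 4*13/gcd = 52/1 = 52


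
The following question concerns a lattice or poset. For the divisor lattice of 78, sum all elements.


sigma(n) = sum of divisors.
Divisors of 78: [1, 2, 3, 6, 13, 26, 39, 78]
Sum = 168


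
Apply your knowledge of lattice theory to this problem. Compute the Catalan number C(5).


C(n) = C(2n, n) / (n+1).
C(10, 5) = 252
C(5) = 252 / 6 = 42


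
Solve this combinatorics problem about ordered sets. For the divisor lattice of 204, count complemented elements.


An element a is complemented if some b has a meet b = bottom, a join b = top.
a is complemented iff gcd(a, n/a)=1, i.e. a is a unitary divisor of 204.
Complemented elements: 1, 3, 4, 12, 17, 51, ... (2 more)
Count: 8


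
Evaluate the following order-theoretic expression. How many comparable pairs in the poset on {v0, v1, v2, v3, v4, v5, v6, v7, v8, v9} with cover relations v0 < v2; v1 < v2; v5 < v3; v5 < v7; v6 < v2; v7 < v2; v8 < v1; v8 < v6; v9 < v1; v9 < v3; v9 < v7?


A comparable pair {a,b} has a < b or b < a in the order.
Count unordered pairs where one element is strictly below the other.
Examples: {v0,v2}, {v1,v2}, {v1,v8}, {v1,v9}, ...
Total comparable pairs: 14


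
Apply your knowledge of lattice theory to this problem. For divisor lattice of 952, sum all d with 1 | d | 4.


Interval [1,4] in divisors of 952: [1, 2, 4]
Sum = 7


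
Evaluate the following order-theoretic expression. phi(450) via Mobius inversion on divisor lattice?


phi(n) = n * prod_{p|n} (1 - 1/p).
Prime divisors of 450: [2, 3, 5]
phi(450) = 450 * (1 - 1/2) * (1 - 1/3) * (1 - 1/5)
phi(450) = 120


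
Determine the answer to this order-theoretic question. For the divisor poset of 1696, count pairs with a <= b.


The order relation is {(a,b) : a <= b}, reflexive so it includes (a,a).
Examples: (1,1), (1,106), (1,16), (1,1696), (1,2), ...
Total ordered pairs: 63


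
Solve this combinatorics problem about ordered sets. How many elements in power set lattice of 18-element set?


Power set = 2^n.
2^18 = 262144


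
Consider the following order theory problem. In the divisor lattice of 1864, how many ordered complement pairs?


Complement pair (a,b): a meet b = bottom, a join b = top.
Here: gcd(a,b)=1 and lcm(a,b)=1864, i.e. a*b=1864 with a,b coprime.
Pairs found: (1,1864), (8,233), (233,8), (1864,1)
Total ordered pairs: 4


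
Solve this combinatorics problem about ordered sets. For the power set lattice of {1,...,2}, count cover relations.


A cover relation a -< b holds when a < b with no c strictly between.
Cover relations:
  {} -< {1}
  {} -< {2}
  {1} -< {1,2}
  {2} -< {1,2}
Total: 4


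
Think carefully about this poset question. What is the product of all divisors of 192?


Divisors of 192: [1, 2, 3, 4, 6, 8, 12, 16, 24, 32, 48, 64, 96, 192]
Product = n^(d(n)/2) = 192^(14/2)
Product = 9618527719784448


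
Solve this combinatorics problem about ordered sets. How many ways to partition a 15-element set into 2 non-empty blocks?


S(n,k) = k*S(n-1,k) + S(n-1,k-1).
S(14,2) = 8191, S(14,1) = 1
S(15,2) = 2*8191 + 1 = 16382 + 1
S(15,2) = 16383


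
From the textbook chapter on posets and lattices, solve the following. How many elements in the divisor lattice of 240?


Divisors of 240: [1, 2, 3, 4, 5, 6, 8, 10, 12, 15, 16, 20, 24, 30, 40, 48, 60, 80, 120, 240]
Count: 20


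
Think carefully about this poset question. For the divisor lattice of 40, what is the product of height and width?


Height = length of longest chain minus 1; width = size of largest antichain.
A maximum chain: 1 | 5 | 10 | 20 | 40  (height 4).
A maximum antichain: {2, 5}  (width 2).
Product = 4 * 2 = 8


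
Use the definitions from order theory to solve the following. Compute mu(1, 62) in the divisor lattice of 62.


In a divisor lattice, mu(a,b) = mu(b/a) where mu is the classical Mobius function.
b/a = 62/1 = 62
Prime factorization of 62: primes [2, 31]
62 is squarefree with 2 prime factor(s), so mu(62) = (-1)^2 = 1


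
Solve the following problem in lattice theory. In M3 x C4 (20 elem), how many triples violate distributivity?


Distributive law: a ^ (b v c) = (a ^ b) v (a ^ c).
Check all 20^3 = 8000 ordered triples (a,b,c).
  e.g. a=(a1,0), b=(a2,0), c=(a3,0): lhs=(a1,0) != rhs=(0,0)
  e.g. a=(a1,0), b=(a2,0), c=(a3,1): lhs=(a1,0) != rhs=(0,0)
Total violating triples: 384


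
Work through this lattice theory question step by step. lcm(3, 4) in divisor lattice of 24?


Join=lcm.
gcd(3,4)=1
lcm=12


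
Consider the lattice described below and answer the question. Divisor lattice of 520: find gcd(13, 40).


In a divisor lattice, meet = gcd (greatest common divisor).
By Euclidean algorithm or factoring: gcd(13,40) = 1


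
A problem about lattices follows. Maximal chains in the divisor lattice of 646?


A maximal chain goes from the minimum element to a maximal element via cover relations.
Counting all min-to-max paths in the cover graph.
Total maximal chains: 6


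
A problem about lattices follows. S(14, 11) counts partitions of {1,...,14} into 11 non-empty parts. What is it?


S(n,k) = k*S(n-1,k) + S(n-1,k-1).
S(13,11) = 2431, S(13,10) = 39325
S(14,11) = 11*2431 + 39325 = 26741 + 39325
S(14,11) = 66066


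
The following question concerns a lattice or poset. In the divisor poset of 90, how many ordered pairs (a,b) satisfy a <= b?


The order relation is {(a,b) : a <= b}, reflexive so it includes (a,a).
Examples: (1,1), (1,10), (1,15), (1,18), (1,2), ...
Total ordered pairs: 54


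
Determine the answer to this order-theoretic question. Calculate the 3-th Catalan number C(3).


C(n) = C(2n, n) / (n+1).
C(6, 3) = 20
C(3) = 20 / 4 = 5


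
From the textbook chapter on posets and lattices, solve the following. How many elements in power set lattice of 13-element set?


Power set = 2^n.
2^13 = 8192


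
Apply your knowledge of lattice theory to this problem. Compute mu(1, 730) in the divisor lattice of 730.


In a divisor lattice, mu(a,b) = mu(b/a) where mu is the classical Mobius function.
b/a = 730/1 = 730
Prime factorization of 730: primes [2, 5, 73]
730 is squarefree with 3 prime factor(s), so mu(730) = (-1)^3 = -1


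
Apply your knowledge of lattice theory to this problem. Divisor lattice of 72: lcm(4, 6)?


Join=lcm.
gcd(4,6)=2
lcm=12


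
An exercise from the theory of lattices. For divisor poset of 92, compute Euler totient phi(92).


phi(n) = n * prod_{p|n} (1 - 1/p).
Prime divisors of 92: [2, 23]
phi(92) = 92 * (1 - 1/2) * (1 - 1/23)
phi(92) = 44


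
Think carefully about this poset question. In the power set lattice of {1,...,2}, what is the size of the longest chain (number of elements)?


A chain is a totally ordered subset; we count the number of elements in a maximum chain.
Compute, for each element x, the size of the longest chain ending at x:
  {}: 1
  {1}: 2
  {2}: 2
  {1,2}: 3
A maximum chain: {} < {1} < {1,2}
Number of elements in the longest chain: 3


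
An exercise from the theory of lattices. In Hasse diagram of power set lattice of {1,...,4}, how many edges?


A cover relation a -< b holds when a < b with no c strictly between.
Cover relations:
  {} -< {1}
  {} -< {2}
  {} -< {3}
  {} -< {4}
  {1} -< {1,2}
  {1} -< {1,3}
  {1} -< {1,4}
  {2} -< {1,2}
  ...24 more
Total: 32


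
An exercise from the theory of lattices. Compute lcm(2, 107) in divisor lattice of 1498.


In a divisor lattice, join = lcm (least common multiple).
gcd(2,107) = 1
lcm(2,107) = 2*107/gcd = 214/1 = 214


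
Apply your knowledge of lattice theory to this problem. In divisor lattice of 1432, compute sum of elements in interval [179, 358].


Interval [179,358] in divisors of 1432: [179, 358]
Sum = 537


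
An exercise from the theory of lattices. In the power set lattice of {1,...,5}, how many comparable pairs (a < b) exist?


A comparable pair {a,b} has a < b or b < a in the order.
Count unordered pairs where one element is strictly below the other.
Examples: {{},{1}}, {{},{2}}, {{},{3}}, {{},{4}}, ...
Total comparable pairs: 211


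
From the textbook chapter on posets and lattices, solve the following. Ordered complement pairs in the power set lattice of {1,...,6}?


Complement pair (a,b): a meet b = bottom, a join b = top.
Here: A intersect B = {} and A union B = {1,...,6}.
Pairs found: ({},{1,2,3,4,5,6}), ({1},{2,3,4,5,6}), ({2},{1,3,4,5,6}), ({3},{1,2,4,5,6}), ... (60 more)
Total ordered pairs: 64


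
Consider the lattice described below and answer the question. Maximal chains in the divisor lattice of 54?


A maximal chain goes from the minimum element to a maximal element via cover relations.
Counting all min-to-max paths in the cover graph.
Total maximal chains: 4


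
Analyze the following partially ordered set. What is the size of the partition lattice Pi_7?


B(n) = number of set partitions of an n-element set.
B(n) satisfies the recurrence: B(n+1) = sum_k C(n,k)*B(k).
B(7) = 877


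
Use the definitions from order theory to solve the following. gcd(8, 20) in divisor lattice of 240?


Meet=gcd.
gcd(8,20)=4


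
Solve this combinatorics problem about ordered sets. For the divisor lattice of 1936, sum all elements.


sigma(n) = sum of divisors.
Divisors of 1936: [1, 2, 4, 8, 11, 16, 22, 44, 88, 121, 176, 242, 484, 968, 1936]
Sum = 4123


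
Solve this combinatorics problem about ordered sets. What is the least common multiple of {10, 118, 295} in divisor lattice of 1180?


In a divisor lattice, join = lcm (least common multiple).
Compute lcm iteratively: start with first element, then lcm(current, next).
Elements: [10, 118, 295]
lcm(10,118) = 590
lcm(590,295) = 590
Final lcm = 590
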